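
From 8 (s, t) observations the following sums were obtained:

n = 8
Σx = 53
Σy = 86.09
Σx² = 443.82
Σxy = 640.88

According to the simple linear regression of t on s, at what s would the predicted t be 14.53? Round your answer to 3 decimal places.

11.578

Sxx = Σx² − (Σx)²/n = 443.82 − 351.125 = 92.695
Sxy = Σxy − (Σx)(Σy)/n = 640.88 − 570.34625 = 70.53375
b = Sxy/Sxx = 70.53375/92.695 = 0.760923
a = ȳ − b·x̄ = 10.76125 − 0.760923·6.625 = 5.720136
Set a + b·x = 14.53: x = (14.53 − 5.720136) / 0.760923 = 11.577867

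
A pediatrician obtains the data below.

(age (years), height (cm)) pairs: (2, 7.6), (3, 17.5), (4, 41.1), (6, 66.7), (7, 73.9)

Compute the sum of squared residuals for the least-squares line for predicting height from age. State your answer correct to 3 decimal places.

n = 5, Σx = 22, Σy = 206.8, Σxy = 1149.6, Σx² = 114, Σy² = 11963.32
Sxx = Σx² − (Σx)²/n = 114 − 96.8 = 17.2
Sxy = Σxy − (Σx)(Σy)/n = 1149.6 − 909.92 = 239.68
Syy = Σy² − (Σy)²/n = 11963.32 − 8553.248 = 3410.072
b = Sxy/Sxx = 239.68/17.2 = 13.934884
SSE = Syy − b·Sxy = 3410.072 − 13.934884·239.68 = 70.159070

70.159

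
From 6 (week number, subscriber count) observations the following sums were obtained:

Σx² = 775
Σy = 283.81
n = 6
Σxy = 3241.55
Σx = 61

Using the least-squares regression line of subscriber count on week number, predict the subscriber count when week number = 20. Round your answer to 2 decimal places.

Sxx = Σx² − (Σx)²/n = 775 − 620.166667 = 154.833333
Sxy = Σxy − (Σx)(Σy)/n = 3241.55 − 2885.401667 = 356.148333
b = Sxy/Sxx = 356.148333/154.833333 = 2.300205
a = ȳ − b·x̄ = 47.301667 − 2.300205·10.166667 = 23.916254
ŷ(20) = a + b·20 = 23.916254 + 2.300205·20 = 69.920344

69.92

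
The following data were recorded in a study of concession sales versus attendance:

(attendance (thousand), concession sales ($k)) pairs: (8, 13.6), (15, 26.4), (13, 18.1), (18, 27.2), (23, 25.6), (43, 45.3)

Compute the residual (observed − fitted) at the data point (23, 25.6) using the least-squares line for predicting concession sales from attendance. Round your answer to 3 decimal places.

n = 6, Σx = 120, Σy = 156.2, Σxy = 3766.4, Σx² = 3160
Sxx = Σx² − (Σx)²/n = 3160 − 2400 = 760
Sxy = Σxy − (Σx)(Σy)/n = 3766.4 − 3124 = 642.4
b = Sxy/Sxx = 642.4/760 = 0.845263
a = ȳ − b·x̄ = 26.033333 − 0.845263·20 = 9.128070
ŷ(23) = 9.128070 + 0.845263·23 = 28.569123
residual = y − ŷ = 25.6 − 28.569123 = -2.969123

-2.969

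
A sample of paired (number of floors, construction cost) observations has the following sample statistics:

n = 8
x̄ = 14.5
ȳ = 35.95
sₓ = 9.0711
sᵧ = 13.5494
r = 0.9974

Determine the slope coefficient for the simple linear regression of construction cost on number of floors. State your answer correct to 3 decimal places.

1.490

b = r · sᵧ/sₓ = 0.9974 · 13.5494/9.0711 = 1.489805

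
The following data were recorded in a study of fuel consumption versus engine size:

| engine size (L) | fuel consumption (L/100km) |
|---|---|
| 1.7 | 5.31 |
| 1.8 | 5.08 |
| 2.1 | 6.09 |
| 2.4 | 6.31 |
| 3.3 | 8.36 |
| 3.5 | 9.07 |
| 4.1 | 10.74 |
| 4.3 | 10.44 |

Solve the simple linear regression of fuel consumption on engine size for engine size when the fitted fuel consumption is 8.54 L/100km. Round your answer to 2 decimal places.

n = 8, Σx = 23.2, Σy = 61.4, Σxy = 194.363, Σx² = 74.74
Sxx = Σx² − (Σx)²/n = 74.74 − 67.28 = 7.46
Sxy = Σxy − (Σx)(Σy)/n = 194.363 − 178.06 = 16.303
b = Sxy/Sxx = 16.303/7.46 = 2.185389
a = ȳ − b·x̄ = 7.675 − 2.185389·2.9 = 1.337373
Set a + b·x = 8.54: x = (8.54 − 1.337373) / 2.185389 = 3.295811

3.30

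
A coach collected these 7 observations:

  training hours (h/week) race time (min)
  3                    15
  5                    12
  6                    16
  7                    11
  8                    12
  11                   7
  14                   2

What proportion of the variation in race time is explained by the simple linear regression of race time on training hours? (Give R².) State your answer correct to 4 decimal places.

0.8523

n = 7, Σx = 54, Σy = 75, Σxy = 479, Σx² = 500, Σy² = 943
Sxx = Σx² − (Σx)²/n = 500 − 416.571429 = 83.428571
Sxy = Σxy − (Σx)(Σy)/n = 479 − 578.571429 = -99.571429
Syy = Σy² − (Σy)²/n = 943 − 803.571429 = 139.428571
R² = Sxy²/(Sxx·Syy) = (-99.571429)²/(83.428571·139.428571) = 0.852320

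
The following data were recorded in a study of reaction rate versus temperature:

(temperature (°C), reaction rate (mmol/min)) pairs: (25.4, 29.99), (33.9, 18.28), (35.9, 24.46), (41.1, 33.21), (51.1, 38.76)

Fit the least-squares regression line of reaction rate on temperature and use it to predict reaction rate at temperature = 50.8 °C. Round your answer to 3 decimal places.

35.668

n = 5, Σx = 187.4, Σy = 144.7, Σxy = 5605.119, Σx² = 7383.6
Sxx = Σx² − (Σx)²/n = 7383.6 − 7023.752 = 359.848
Sxy = Σxy − (Σx)(Σy)/n = 5605.119 − 5423.356 = 181.763
b = Sxy/Sxx = 181.763/359.848 = 0.505110
a = ȳ − b·x̄ = 28.94 − 0.505110·37.48 = 10.008459
ŷ(50.8) = a + b·50.8 = 10.008459 + 0.505110·50.8 = 35.668072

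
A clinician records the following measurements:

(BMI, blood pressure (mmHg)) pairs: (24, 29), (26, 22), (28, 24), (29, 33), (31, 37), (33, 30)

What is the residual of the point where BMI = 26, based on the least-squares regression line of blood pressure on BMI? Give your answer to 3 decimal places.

-4.994

n = 6, Σx = 171, Σy = 175, Σxy = 5034, Σx² = 4927
Sxx = Σx² − (Σx)²/n = 4927 − 4873.5 = 53.5
Sxy = Σxy − (Σx)(Σy)/n = 5034 − 4987.5 = 46.5
b = Sxy/Sxx = 46.5/53.5 = 0.869159
a = ȳ − b·x̄ = 29.166667 − 0.869159·28.5 = 4.395639
ŷ(26) = 4.395639 + 0.869159·26 = 26.993769
residual = y − ŷ = 22 − 26.993769 = -4.993769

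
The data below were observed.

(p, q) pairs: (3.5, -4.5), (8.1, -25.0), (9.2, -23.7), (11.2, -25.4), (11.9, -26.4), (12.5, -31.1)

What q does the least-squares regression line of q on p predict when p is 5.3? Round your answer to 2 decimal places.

-12.05

n = 6, Σx = 56.4, Σy = -136.1, Σxy = -1423.68, Σx² = 585.8
Sxx = Σx² − (Σx)²/n = 585.8 − 530.16 = 55.64
Sxy = Σxy − (Σx)(Σy)/n = -1423.68 − (-1279.34) = -144.34
b = Sxy/Sxx = -144.34/55.64 = -2.594177
a = ȳ − b·x̄ = -22.683333 − (-2.594177)·9.4 = 1.701929
ŷ(5.3) = a + b·5.3 = 1.701929 + (-2.594177)·5.3 = -12.047208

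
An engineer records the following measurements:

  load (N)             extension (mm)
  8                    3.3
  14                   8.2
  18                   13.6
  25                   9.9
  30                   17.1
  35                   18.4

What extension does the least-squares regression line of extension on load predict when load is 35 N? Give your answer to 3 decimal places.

n = 6, Σx = 130, Σy = 70.5, Σxy = 1790.5, Σx² = 3334
Sxx = Σx² − (Σx)²/n = 3334 − 2816.666667 = 517.333333
Sxy = Σxy − (Σx)(Σy)/n = 1790.5 − 1527.5 = 263
b = Sxy/Sxx = 263/517.333333 = 0.508376
a = ȳ − b·x̄ = 11.75 − 0.508376·21.666667 = 0.735180
ŷ(35) = a + b·35 = 0.735180 + 0.508376·35 = 18.528351

18.528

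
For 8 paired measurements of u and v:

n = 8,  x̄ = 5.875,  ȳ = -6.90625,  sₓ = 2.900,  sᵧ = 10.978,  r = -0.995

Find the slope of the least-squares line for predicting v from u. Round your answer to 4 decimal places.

b = r · sᵧ/sₓ = -0.995 · 10.978/2.9 = -3.766590

-3.7666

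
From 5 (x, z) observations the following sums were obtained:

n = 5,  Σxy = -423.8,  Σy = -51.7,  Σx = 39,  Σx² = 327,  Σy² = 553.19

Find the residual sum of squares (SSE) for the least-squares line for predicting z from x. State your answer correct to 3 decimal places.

Sxx = Σx² − (Σx)²/n = 327 − 304.2 = 22.8
Sxy = Σxy − (Σx)(Σy)/n = -423.8 − (-403.26) = -20.54
Syy = Σy² − (Σy)²/n = 553.19 − 534.578 = 18.612
b = Sxy/Sxx = -20.54/22.8 = -0.900877
SSE = Syy − b·Sxy = 18.612 − (-0.900877)·(-20.54) = 0.107982

0.108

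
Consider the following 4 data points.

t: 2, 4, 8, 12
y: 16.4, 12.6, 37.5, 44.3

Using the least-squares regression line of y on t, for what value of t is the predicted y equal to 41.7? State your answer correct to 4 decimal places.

n = 4, Σx = 26, Σy = 110.8, Σxy = 914.8, Σx² = 228
Sxx = Σx² − (Σx)²/n = 228 − 169 = 59
Sxy = Σxy − (Σx)(Σy)/n = 914.8 − 720.2 = 194.6
b = Sxy/Sxx = 194.6/59 = 3.298305
a = ȳ − b·x̄ = 27.7 − 3.298305·6.5 = 6.261017
Set a + b·x = 41.7: x = (41.7 − 6.261017) / 3.298305 = 10.744604

10.7446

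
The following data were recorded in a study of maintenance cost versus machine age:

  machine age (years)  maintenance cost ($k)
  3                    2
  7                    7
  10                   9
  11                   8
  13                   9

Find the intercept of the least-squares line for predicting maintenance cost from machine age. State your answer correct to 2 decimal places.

n = 5, Σx = 44, Σy = 35, Σxy = 350, Σx² = 448
Sxx = Σx² − (Σx)²/n = 448 − 387.2 = 60.8
Sxy = Σxy − (Σx)(Σy)/n = 350 − 308 = 42
b = Sxy/Sxx = 42/60.8 = 0.690789
a = ȳ − b·x̄ = 7 − 0.690789·8.8 = 0.921053

0.92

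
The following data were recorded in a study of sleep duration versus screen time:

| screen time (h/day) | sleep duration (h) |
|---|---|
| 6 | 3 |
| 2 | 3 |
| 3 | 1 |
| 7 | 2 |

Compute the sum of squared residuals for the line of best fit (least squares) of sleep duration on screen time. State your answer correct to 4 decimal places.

n = 4, Σx = 18, Σy = 9, Σxy = 41, Σx² = 98, Σy² = 23
Sxx = Σx² − (Σx)²/n = 98 − 81 = 17
Sxy = Σxy − (Σx)(Σy)/n = 41 − 40.5 = 0.5
Syy = Σy² − (Σy)²/n = 23 − 20.25 = 2.75
b = Sxy/Sxx = 0.5/17 = 0.029412
SSE = Syy − b·Sxy = 2.75 − 0.029412·0.5 = 2.735294

2.7353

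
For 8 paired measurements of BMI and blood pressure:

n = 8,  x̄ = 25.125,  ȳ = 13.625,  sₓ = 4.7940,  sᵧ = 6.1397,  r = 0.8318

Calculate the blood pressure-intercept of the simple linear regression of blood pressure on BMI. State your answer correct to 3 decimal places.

b = r · sᵧ/sₓ = 0.8318 · 6.1397/4.794 = 1.065290
a = ȳ − b·x̄ = 13.625 − 1.065290·25.125 = -13.140423

-13.140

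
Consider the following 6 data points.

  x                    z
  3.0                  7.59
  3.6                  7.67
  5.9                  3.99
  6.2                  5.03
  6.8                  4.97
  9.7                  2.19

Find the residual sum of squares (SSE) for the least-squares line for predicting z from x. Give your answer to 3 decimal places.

2.071

n = 6, Σx = 35.2, Σy = 31.44, Σxy = 160.148, Σx² = 235.54, Σy² = 187.155
Sxx = Σx² − (Σx)²/n = 235.54 − 206.506667 = 29.033333
Sxy = Σxy − (Σx)(Σy)/n = 160.148 − 184.448 = -24.3
Syy = Σy² − (Σy)²/n = 187.155 − 164.7456 = 22.4094
b = Sxy/Sxx = -24.3/29.033333 = -0.836969
SSE = Syy − b·Sxy = 22.4094 − (-0.836969)·(-24.3) = 2.071053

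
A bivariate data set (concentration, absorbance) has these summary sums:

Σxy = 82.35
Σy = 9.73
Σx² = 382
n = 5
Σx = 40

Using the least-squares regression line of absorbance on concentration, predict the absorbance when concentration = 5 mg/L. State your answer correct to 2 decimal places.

Sxx = Σx² − (Σx)²/n = 382 − 320 = 62
Sxy = Σxy − (Σx)(Σy)/n = 82.35 − 77.84 = 4.51
b = Sxy/Sxx = 4.51/62 = 0.072742
a = ȳ − b·x̄ = 1.946 − 0.072742·8 = 1.364065
ŷ(5) = a + b·5 = 1.364065 + 0.072742·5 = 1.727774

1.73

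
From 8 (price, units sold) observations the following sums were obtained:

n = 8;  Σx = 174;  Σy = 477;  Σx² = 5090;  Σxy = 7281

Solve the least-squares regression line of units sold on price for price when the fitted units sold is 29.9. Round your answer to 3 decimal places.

Sxx = Σx² − (Σx)²/n = 5090 − 3784.5 = 1305.5
Sxy = Σxy − (Σx)(Σy)/n = 7281 − 10374.75 = -3093.75
b = Sxy/Sxx = -3093.75/1305.5 = -2.369782
a = ȳ − b·x̄ = 59.625 − (-2.369782)·21.75 = 111.167752
Set a + b·x = 29.9: x = (29.9 − 111.167752) / (-2.369782) = 34.293349

34.293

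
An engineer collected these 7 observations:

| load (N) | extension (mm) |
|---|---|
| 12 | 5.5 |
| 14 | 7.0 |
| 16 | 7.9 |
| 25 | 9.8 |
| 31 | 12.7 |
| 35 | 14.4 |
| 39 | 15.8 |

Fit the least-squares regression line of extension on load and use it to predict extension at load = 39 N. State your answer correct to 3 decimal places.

15.648

n = 7, Σx = 172, Σy = 73.1, Σxy = 2049.3, Σx² = 4928
Sxx = Σx² − (Σx)²/n = 4928 − 4226.285714 = 701.714286
Sxy = Σxy − (Σx)(Σy)/n = 2049.3 − 1796.171429 = 253.128571
b = Sxy/Sxx = 253.128571/701.714286 = 0.360729
a = ȳ − b·x̄ = 10.442857 − 0.360729·24.571429 = 1.579235
ŷ(39) = a + b·39 = 1.579235 + 0.360729·39 = 15.647659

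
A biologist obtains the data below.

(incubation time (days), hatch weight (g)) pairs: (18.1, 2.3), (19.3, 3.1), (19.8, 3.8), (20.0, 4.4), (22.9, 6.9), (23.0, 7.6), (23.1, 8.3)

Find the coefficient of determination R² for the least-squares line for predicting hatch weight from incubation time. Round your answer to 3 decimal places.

0.973

n = 7, Σx = 146.2, Σy = 36.4, Σxy = 789.24, Σx² = 3079.16, Σy² = 222.96
Sxx = Σx² − (Σx)²/n = 3079.16 − 3053.491429 = 25.668571
Sxy = Σxy − (Σx)(Σy)/n = 789.24 − 760.24 = 29
Syy = Σy² − (Σy)²/n = 222.96 − 189.28 = 33.68
R² = Sxy²/(Sxx·Syy) = (29)²/(25.668571·33.68) = 0.972797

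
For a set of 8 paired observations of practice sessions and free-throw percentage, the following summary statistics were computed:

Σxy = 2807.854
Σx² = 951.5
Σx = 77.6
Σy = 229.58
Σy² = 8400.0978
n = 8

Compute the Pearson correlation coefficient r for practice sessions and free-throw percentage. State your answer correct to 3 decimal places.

0.968

Sxx = Σx² − (Σx)²/n = 951.5 − 752.72 = 198.78
Sxy = Σxy − (Σx)(Σy)/n = 2807.854 − 2226.926 = 580.928
Syy = Σy² − (Σy)²/n = 8400.0978 − 6588.37205 = 1811.72575
r = Sxy/√(Sxx·Syy) = 580.928/√(360134.844585) = 580.928/600.112360 = 0.968032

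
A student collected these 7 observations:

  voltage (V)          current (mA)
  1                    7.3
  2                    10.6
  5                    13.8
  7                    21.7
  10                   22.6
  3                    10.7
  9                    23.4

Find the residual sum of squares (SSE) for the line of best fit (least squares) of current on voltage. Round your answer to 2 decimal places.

15.65

n = 7, Σx = 37, Σy = 110.1, Σxy = 718.1, Σx² = 269, Σy² = 1999.79
Sxx = Σx² − (Σx)²/n = 269 − 195.571429 = 73.428571
Sxy = Σxy − (Σx)(Σy)/n = 718.1 − 581.957143 = 136.142857
Syy = Σy² − (Σy)²/n = 1999.79 − 1731.715714 = 268.074286
b = Sxy/Sxx = 136.142857/73.428571 = 1.854086
SSE = Syy − b·Sxy = 268.074286 − 1.854086·136.142857 = 15.653774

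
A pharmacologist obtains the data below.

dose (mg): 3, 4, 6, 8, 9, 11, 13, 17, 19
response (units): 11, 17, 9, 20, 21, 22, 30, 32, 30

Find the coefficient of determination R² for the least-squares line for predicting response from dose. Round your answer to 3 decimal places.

0.814

n = 9, Σx = 90, Σy = 192, Σxy = 2250, Σx² = 1146, Σy² = 4640
Sxx = Σx² − (Σx)²/n = 1146 − 900 = 246
Sxy = Σxy − (Σx)(Σy)/n = 2250 − 1920 = 330
Syy = Σy² − (Σy)²/n = 4640 − 4096 = 544
R² = Sxy²/(Sxx·Syy) = (330)²/(246·544) = 0.813755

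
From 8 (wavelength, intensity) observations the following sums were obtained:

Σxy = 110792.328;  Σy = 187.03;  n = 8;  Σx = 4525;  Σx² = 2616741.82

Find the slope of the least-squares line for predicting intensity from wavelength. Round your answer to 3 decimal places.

Sxx = Σx² − (Σx)²/n = 2616741.82 − 2559453.125 = 57288.695
Sxy = Σxy − (Σx)(Σy)/n = 110792.328 − 105788.84375 = 5003.48425
b = Sxy/Sxx = 5003.48425/57288.695 = 0.087338

0.087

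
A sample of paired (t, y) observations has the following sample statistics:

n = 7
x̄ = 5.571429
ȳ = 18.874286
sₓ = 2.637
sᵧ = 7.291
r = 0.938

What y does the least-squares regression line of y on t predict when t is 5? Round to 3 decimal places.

b = r · sᵧ/sₓ = 0.938 · 7.291/2.637 = 2.593462
a = ȳ − b·x̄ = 18.874286 − 2.593462·5.571429 = 4.424999
ŷ(5) = a + b·5 = 4.424999 + 2.593462·5 = 17.392307

17.392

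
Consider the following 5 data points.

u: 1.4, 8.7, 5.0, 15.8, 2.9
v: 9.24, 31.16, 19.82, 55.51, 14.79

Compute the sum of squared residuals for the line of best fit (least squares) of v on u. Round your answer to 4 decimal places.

n = 5, Σx = 33.8, Σy = 130.52, Σxy = 1303.077, Σx² = 360.7, Σy² = 4749.2598
Sxx = Σx² − (Σx)²/n = 360.7 − 228.488 = 132.212
Sxy = Σxy − (Σx)(Σy)/n = 1303.077 − 882.3152 = 420.7618
Syy = Σy² − (Σy)²/n = 4749.2598 − 3407.09408 = 1342.16572
b = Sxy/Sxx = 420.7618/132.212 = 3.182478
SSE = Syy − b·Sxy = 1342.16572 − 3.182478·420.7618 = 3.100489

3.1005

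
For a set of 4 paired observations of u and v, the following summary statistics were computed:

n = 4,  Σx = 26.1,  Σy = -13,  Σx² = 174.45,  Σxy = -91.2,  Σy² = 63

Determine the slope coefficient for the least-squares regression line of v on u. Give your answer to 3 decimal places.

-1.537

Sxx = Σx² − (Σx)²/n = 174.45 − 170.3025 = 4.1475
Sxy = Σxy − (Σx)(Σy)/n = -91.2 − (-84.825) = -6.375
b = Sxy/Sxx = -6.375/4.1475 = -1.537071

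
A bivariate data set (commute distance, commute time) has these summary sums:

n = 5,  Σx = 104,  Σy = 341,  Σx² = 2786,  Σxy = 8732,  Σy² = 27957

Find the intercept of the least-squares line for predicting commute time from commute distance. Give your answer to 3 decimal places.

Sxx = Σx² − (Σx)²/n = 2786 − 2163.2 = 622.8
Sxy = Σxy − (Σx)(Σy)/n = 8732 − 7092.8 = 1639.2
b = Sxy/Sxx = 1639.2/622.8 = 2.631985
a = ȳ − b·x̄ = 68.2 − 2.631985·20.8 = 13.454721

13.455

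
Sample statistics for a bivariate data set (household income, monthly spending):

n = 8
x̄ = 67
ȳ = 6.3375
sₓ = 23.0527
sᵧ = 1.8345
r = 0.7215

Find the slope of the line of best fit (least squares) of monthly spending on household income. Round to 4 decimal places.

0.0574

b = r · sᵧ/sₓ = 0.7215 · 1.8345/23.0527 = 0.057416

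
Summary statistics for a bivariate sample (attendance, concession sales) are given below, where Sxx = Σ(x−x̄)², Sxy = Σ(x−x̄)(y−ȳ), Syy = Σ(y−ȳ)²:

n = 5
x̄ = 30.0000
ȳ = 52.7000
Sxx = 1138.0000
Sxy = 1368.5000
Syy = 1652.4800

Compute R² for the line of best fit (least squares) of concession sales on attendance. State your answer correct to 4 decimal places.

R² = Sxy²/(Sxx·Syy) = (1368.5)²/(1138·1652.48) = 0.995889

0.9959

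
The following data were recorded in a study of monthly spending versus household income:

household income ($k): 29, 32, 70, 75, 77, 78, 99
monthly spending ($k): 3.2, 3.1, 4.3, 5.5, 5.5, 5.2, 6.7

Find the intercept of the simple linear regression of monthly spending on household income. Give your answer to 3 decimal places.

n = 7, Σx = 460, Σy = 33.5, Σxy = 2397.9, Σx² = 34204
Sxx = Σx² − (Σx)²/n = 34204 − 30228.571429 = 3975.428571
Sxy = Σxy − (Σx)(Σy)/n = 2397.9 − 2201.428571 = 196.471429
b = Sxy/Sxx = 196.471429/3975.428571 = 0.049421
a = ȳ − b·x̄ = 4.785714 − 0.049421·65.714286 = 1.538019

1.538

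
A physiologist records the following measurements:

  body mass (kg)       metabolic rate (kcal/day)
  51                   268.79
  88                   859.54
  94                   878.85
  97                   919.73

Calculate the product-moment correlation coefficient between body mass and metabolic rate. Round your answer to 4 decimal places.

n = 4, Σx = 330, Σy = 2926.91, Σxy = 261173.52, Σx² = 28590, Σy² = 2429337.6711
Sxx = Σx² − (Σx)²/n = 28590 − 27225 = 1365
Sxy = Σxy − (Σx)(Σy)/n = 261173.52 − 241470.075 = 19703.445
Syy = Σy² − (Σy)²/n = 2429337.6711 − 2141700.537025 = 287637.134075
r = Sxy/√(Sxx·Syy) = 19703.445/√(392624688.012375) = 19703.445/19814.759348 = 0.994382

0.9944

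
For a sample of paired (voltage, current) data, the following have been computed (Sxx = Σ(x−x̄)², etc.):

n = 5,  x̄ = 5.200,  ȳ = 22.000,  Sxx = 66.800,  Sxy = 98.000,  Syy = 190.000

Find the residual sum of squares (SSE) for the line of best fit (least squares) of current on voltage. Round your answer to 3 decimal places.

b = Sxy/Sxx = 98/66.8 = 1.467066
SSE = Syy − b·Sxy = 190 − 1.467066·98 = 46.227545

46.228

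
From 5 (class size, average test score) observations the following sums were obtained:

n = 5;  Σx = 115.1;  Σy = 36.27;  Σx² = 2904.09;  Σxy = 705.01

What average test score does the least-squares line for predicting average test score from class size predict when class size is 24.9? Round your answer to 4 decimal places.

6.2942

Sxx = Σx² − (Σx)²/n = 2904.09 − 2649.602 = 254.488
Sxy = Σxy − (Σx)(Σy)/n = 705.01 − 834.9354 = -129.9254
b = Sxy/Sxx = -129.9254/254.488 = -0.510536
a = ȳ − b·x̄ = 7.254 − (-0.510536)·23.02 = 19.006549
ŷ(24.9) = a + b·24.9 = 19.006549 + (-0.510536)·24.9 = 6.294191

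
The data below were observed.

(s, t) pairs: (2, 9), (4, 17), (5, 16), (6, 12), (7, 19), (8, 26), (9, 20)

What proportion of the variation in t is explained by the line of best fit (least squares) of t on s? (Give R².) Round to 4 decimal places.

n = 7, Σx = 41, Σy = 119, Σxy = 759, Σx² = 275, Σy² = 2207
Sxx = Σx² − (Σx)²/n = 275 − 240.142857 = 34.857143
Sxy = Σxy − (Σx)(Σy)/n = 759 − 697 = 62
Syy = Σy² − (Σy)²/n = 2207 − 2023 = 184
R² = Sxy²/(Sxx·Syy) = (62)²/(34.857143·184) = 0.599341

0.5993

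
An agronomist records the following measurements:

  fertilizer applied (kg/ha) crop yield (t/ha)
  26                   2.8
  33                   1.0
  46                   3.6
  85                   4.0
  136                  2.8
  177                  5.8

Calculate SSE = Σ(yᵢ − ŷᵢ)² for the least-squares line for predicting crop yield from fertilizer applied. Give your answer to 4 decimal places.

6.3747

n = 6, Σx = 503, Σy = 20, Σxy = 2018.8, Σx² = 60931, Σy² = 79.28
Sxx = Σx² − (Σx)²/n = 60931 − 42168.166667 = 18762.833333
Sxy = Σxy − (Σx)(Σy)/n = 2018.8 − 1676.666667 = 342.133333
Syy = Σy² − (Σy)²/n = 79.28 − 66.666667 = 12.613333
b = Sxy/Sxx = 342.133333/18762.833333 = 0.018235
SSE = Syy − b·Sxy = 12.613333 − 0.018235·342.133333 = 6.374658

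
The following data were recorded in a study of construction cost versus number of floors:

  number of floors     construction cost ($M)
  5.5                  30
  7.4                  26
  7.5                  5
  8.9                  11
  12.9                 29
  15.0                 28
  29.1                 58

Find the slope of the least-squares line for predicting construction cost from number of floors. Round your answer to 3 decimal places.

1.695

n = 7, Σx = 86.3, Σy = 187, Σxy = 2974.7, Σx² = 1458.69
Sxx = Σx² − (Σx)²/n = 1458.69 − 1063.955714 = 394.734286
Sxy = Σxy − (Σx)(Σy)/n = 2974.7 − 2305.442857 = 669.257143
b = Sxy/Sxx = 669.257143/394.734286 = 1.695462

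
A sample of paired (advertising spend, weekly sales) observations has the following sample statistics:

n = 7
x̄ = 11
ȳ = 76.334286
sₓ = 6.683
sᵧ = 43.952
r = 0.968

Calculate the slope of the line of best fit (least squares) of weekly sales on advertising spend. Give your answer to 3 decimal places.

b = r · sᵧ/sₓ = 0.968 · 43.952/6.683 = 6.366233

6.366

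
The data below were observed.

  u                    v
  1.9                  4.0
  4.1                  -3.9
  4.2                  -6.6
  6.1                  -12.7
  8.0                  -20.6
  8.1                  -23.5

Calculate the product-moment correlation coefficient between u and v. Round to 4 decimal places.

n = 6, Σx = 32.4, Σy = -63.3, Σxy = -468.73, Σx² = 204.88, Σy² = 1212.67
Sxx = Σx² − (Σx)²/n = 204.88 − 174.96 = 29.92
Sxy = Σxy − (Σx)(Σy)/n = -468.73 − (-341.82) = -126.91
Syy = Σy² − (Σy)²/n = 1212.67 − 667.815 = 544.855
r = Sxy/√(Sxx·Syy) = -126.91/√(16302.0616) = -126.91/127.679527 = -0.993973

-0.9940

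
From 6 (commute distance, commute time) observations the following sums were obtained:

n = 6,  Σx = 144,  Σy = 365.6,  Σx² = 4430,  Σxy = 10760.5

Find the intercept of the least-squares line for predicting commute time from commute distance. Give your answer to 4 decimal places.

Sxx = Σx² − (Σx)²/n = 4430 − 3456 = 974
Sxy = Σxy − (Σx)(Σy)/n = 10760.5 − 8774.4 = 1986.1
b = Sxy/Sxx = 1986.1/974 = 2.039117
a = ȳ − b·x̄ = 60.933333 − 2.039117·24 = 11.994524

11.9945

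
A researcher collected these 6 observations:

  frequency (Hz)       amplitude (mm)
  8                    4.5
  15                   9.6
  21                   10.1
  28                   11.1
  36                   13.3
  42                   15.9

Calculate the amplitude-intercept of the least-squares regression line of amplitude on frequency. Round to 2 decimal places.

n = 6, Σx = 150, Σy = 64.5, Σxy = 1849.5, Σx² = 4574
Sxx = Σx² − (Σx)²/n = 4574 − 3750 = 824
Sxy = Σxy − (Σx)(Σy)/n = 1849.5 − 1612.5 = 237
b = Sxy/Sxx = 237/824 = 0.287621
a = ȳ − b·x̄ = 10.75 − 0.287621·25 = 3.559466

3.56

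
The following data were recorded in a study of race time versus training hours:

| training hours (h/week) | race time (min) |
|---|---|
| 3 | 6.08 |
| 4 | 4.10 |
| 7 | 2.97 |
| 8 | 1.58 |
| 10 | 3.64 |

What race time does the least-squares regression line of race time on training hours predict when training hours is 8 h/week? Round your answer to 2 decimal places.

3.04

n = 5, Σx = 32, Σy = 18.37, Σxy = 104.47, Σx² = 238
Sxx = Σx² − (Σx)²/n = 238 − 204.8 = 33.2
Sxy = Σxy − (Σx)(Σy)/n = 104.47 − 117.568 = -13.098
b = Sxy/Sxx = -13.098/33.2 = -0.394518
a = ȳ − b·x̄ = 3.674 − (-0.394518)·6.4 = 6.198916
ŷ(8) = a + b·8 = 6.198916 + (-0.394518)·8 = 3.042771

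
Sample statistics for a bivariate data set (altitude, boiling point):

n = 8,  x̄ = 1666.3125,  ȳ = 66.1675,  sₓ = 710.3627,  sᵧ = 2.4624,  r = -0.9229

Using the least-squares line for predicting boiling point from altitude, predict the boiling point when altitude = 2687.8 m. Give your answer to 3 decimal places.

b = r · sᵧ/sₓ = -0.9229 · 2.4624/710.3627 = -0.003199
a = ȳ − b·x̄ = 66.1675 − (-0.003199)·1666.3125 = 71.498265
ŷ(2687.8) = a + b·2687.8 = 71.498265 + (-0.003199)·2687.8 = 62.899620

62.900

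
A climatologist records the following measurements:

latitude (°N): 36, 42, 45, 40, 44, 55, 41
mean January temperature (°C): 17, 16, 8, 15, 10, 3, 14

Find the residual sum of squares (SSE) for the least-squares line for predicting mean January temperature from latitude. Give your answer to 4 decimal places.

n = 7, Σx = 303, Σy = 83, Σxy = 3423, Σx² = 13327, Σy² = 1139
Sxx = Σx² − (Σx)²/n = 13327 − 13115.571429 = 211.428571
Sxy = Σxy − (Σx)(Σy)/n = 3423 − 3592.714286 = -169.714286
Syy = Σy² − (Σy)²/n = 1139 − 984.142857 = 154.857143
b = Sxy/Sxx = -169.714286/211.428571 = -0.802703
SSE = Syy − b·Sxy = 154.857143 − (-0.802703)·(-169.714286) = 18.627027

18.6270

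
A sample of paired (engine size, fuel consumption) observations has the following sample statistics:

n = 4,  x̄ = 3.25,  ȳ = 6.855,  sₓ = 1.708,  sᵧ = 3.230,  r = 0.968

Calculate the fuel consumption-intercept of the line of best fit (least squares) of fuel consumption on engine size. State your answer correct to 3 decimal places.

0.906

b = r · sᵧ/sₓ = 0.968 · 3.23/1.708 = 1.830585
a = ȳ − b·x̄ = 6.855 − 1.830585·3.25 = 0.905597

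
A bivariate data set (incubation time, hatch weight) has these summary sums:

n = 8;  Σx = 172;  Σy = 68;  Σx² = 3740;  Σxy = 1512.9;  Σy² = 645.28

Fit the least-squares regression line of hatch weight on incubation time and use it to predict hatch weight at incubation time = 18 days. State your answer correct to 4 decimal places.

4.2583

Sxx = Σx² − (Σx)²/n = 3740 − 3698 = 42
Sxy = Σxy − (Σx)(Σy)/n = 1512.9 − 1462 = 50.9
b = Sxy/Sxx = 50.9/42 = 1.211905
a = ȳ − b·x̄ = 8.5 − 1.211905·21.5 = -17.555952
ŷ(18) = a + b·18 = -17.555952 + 1.211905·18 = 4.258333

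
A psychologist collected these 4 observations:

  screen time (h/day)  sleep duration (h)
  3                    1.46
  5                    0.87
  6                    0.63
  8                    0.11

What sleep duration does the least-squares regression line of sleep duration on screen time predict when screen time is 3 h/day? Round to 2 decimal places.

1.44

n = 4, Σx = 22, Σy = 3.07, Σxy = 13.39, Σx² = 134
Sxx = Σx² − (Σx)²/n = 134 − 121 = 13
Sxy = Σxy − (Σx)(Σy)/n = 13.39 − 16.885 = -3.495
b = Sxy/Sxx = -3.495/13 = -0.268846
a = ȳ − b·x̄ = 0.7675 − (-0.268846)·5.5 = 2.246154
ŷ(3) = a + b·3 = 2.246154 + (-0.268846)·3 = 1.439615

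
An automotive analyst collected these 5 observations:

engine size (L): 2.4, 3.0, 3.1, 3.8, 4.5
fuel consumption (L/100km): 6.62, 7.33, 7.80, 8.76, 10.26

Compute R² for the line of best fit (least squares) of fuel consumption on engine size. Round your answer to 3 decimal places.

n = 5, Σx = 16.8, Σy = 40.77, Σxy = 141.516, Σx² = 59.06, Σy² = 340.3985
Sxx = Σx² − (Σx)²/n = 59.06 − 56.448 = 2.612
Sxy = Σxy − (Σx)(Σy)/n = 141.516 − 136.9872 = 4.5288
Syy = Σy² − (Σy)²/n = 340.3985 − 332.43858 = 7.95992
R² = Sxy²/(Sxx·Syy) = (4.5288)²/(2.612·7.95992) = 0.986471

0.986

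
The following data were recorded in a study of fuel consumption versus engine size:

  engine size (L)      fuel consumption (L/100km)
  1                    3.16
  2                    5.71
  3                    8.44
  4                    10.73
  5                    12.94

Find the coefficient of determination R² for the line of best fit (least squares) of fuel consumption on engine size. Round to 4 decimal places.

0.9982

n = 5, Σx = 15, Σy = 40.98, Σxy = 147.52, Σx² = 55, Σy² = 396.3998
Sxx = Σx² − (Σx)²/n = 55 − 45 = 10
Sxy = Σxy − (Σx)(Σy)/n = 147.52 − 122.94 = 24.58
Syy = Σy² − (Σy)²/n = 396.3998 − 335.87208 = 60.52772
R² = Sxy²/(Sxx·Syy) = (24.58)²/(10·60.52772) = 0.998181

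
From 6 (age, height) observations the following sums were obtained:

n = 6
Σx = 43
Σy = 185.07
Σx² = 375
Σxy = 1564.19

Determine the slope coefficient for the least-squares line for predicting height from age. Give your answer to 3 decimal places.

3.559

Sxx = Σx² − (Σx)²/n = 375 − 308.166667 = 66.833333
Sxy = Σxy − (Σx)(Σy)/n = 1564.19 − 1326.335 = 237.855
b = Sxy/Sxx = 237.855/66.833333 = 3.558928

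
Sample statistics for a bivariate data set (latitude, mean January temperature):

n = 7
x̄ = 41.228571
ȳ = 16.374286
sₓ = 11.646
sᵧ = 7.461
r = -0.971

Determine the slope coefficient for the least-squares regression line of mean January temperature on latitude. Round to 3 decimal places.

-0.622

b = r · sᵧ/sₓ = -0.971 · 7.461/11.646 = -0.622070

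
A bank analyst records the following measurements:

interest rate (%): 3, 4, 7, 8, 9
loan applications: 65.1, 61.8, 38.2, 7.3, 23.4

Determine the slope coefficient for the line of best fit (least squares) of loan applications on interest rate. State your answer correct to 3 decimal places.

n = 5, Σx = 31, Σy = 195.8, Σxy = 978.9, Σx² = 219
Sxx = Σx² − (Σx)²/n = 219 − 192.2 = 26.8
Sxy = Σxy − (Σx)(Σy)/n = 978.9 − 1213.96 = -235.06
b = Sxy/Sxx = -235.06/26.8 = -8.770896

-8.771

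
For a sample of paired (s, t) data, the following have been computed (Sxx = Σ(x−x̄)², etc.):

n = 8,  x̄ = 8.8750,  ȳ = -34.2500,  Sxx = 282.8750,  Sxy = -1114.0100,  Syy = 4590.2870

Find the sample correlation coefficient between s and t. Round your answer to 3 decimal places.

r = Sxy/√(Sxx·Syy) = -1114.01/√(1298477.435125) = -1114.01/1139.507541 = -0.977624

-0.978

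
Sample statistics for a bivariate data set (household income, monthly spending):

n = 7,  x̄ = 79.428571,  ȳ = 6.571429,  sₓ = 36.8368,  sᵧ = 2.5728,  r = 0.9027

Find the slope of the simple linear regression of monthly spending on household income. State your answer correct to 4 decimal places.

0.0630

b = r · sᵧ/sₓ = 0.9027 · 2.5728/36.8368 = 0.063047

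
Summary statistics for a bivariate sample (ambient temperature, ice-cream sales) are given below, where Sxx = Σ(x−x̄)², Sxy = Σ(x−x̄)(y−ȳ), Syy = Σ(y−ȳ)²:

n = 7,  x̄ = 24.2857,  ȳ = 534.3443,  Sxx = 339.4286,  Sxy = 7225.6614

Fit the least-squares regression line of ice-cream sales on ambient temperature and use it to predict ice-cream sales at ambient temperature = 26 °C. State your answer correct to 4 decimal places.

570.8378

b = Sxy/Sxx = 7225.6614/339.4286 = 21.287721
a = ȳ − b·x̄ = 534.3443 − 21.287721·24.2857 = 17.357090
ŷ(26) = a + b·26 = 17.357090 + 21.287721·26 = 570.837840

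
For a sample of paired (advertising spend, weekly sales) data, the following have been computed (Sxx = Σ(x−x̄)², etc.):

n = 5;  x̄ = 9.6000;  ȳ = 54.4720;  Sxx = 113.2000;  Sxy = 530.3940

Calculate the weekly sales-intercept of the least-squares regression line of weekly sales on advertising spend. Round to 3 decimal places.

b = Sxy/Sxx = 530.394/113.2 = 4.685459
a = ȳ − b·x̄ = 54.472 − 4.685459·9.6 = 9.491590

9.492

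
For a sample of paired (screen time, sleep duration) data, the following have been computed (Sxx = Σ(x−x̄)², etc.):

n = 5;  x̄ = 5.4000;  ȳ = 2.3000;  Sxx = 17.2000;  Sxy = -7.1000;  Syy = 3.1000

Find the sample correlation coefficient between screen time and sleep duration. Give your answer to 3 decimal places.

-0.972

r = Sxy/√(Sxx·Syy) = -7.1/√(53.32) = -7.1/7.302055 = -0.972329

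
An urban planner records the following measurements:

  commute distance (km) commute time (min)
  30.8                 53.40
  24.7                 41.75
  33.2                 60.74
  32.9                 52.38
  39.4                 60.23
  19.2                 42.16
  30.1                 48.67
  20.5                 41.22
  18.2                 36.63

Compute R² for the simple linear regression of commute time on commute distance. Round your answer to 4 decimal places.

0.8770

n = 9, Σx = 249, Σy = 437.18, Σxy = 12574.992, Σx² = 7321.88, Σy² = 21842.3672
Sxx = Σx² − (Σx)²/n = 7321.88 − 6889 = 432.88
Sxy = Σxy − (Σx)(Σy)/n = 12574.992 − 12095.313333 = 479.678667
Syy = Σy² − (Σy)²/n = 21842.3672 − 21236.261378 = 606.105822
R² = Sxy²/(Sxx·Syy) = (479.678667)²/(432.88·606.105822) = 0.876970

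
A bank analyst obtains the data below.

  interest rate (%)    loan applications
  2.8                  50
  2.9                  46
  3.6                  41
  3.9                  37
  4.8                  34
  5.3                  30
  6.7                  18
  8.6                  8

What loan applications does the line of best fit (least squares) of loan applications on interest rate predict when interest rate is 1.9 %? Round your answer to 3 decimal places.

53.456

n = 8, Σx = 38.6, Σy = 264, Σxy = 1076.9, Σx² = 214.4
Sxx = Σx² − (Σx)²/n = 214.4 − 186.245 = 28.155
Sxy = Σxy − (Σx)(Σy)/n = 1076.9 − 1273.8 = -196.9
b = Sxy/Sxx = -196.9/28.155 = -6.993429
a = ȳ − b·x̄ = 33 − (-6.993429)·4.825 = 66.743296
ŷ(1.9) = a + b·1.9 = 66.743296 + (-6.993429)·1.9 = 53.455781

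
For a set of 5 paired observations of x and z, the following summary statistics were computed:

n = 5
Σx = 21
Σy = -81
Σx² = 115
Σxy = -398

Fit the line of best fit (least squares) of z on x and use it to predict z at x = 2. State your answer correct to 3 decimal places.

Sxx = Σx² − (Σx)²/n = 115 − 88.2 = 26.8
Sxy = Σxy − (Σx)(Σy)/n = -398 − (-340.2) = -57.8
b = Sxy/Sxx = -57.8/26.8 = -2.156716
a = ȳ − b·x̄ = -16.2 − (-2.156716)·4.2 = -7.141791
ŷ(2) = a + b·2 = -7.141791 + (-2.156716)·2 = -11.455224

-11.455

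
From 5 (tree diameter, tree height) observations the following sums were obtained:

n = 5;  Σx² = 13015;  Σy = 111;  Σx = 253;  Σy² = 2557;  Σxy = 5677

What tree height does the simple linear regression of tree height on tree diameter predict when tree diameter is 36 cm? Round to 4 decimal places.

Sxx = Σx² − (Σx)²/n = 13015 − 12801.8 = 213.2
Sxy = Σxy − (Σx)(Σy)/n = 5677 − 5616.6 = 60.4
b = Sxy/Sxx = 60.4/213.2 = 0.283302
a = ȳ − b·x̄ = 22.2 − 0.283302·50.6 = 7.864916
ŷ(36) = a + b·36 = 7.864916 + 0.283302·36 = 18.063790

18.0638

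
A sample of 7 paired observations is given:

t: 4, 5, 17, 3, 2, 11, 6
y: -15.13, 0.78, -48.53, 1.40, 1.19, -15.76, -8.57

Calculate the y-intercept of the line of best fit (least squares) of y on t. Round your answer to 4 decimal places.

8.7641

n = 7, Σx = 48, Σy = -84.62, Σxy = -1099.83, Σx² = 500
Sxx = Σx² − (Σx)²/n = 500 − 329.142857 = 170.857143
Sxy = Σxy − (Σx)(Σy)/n = -1099.83 − (-580.251429) = -519.578571
b = Sxy/Sxx = -519.578571/170.857143 = -3.041012
a = ȳ − b·x̄ = -12.088571 − (-3.041012)·6.857143 = 8.764080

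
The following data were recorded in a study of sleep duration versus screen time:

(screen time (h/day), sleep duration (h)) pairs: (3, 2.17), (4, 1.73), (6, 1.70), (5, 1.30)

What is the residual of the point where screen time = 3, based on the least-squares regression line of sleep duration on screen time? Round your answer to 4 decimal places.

0.1690

n = 4, Σx = 18, Σy = 6.9, Σxy = 30.13, Σx² = 86
Sxx = Σx² − (Σx)²/n = 86 − 81 = 5
Sxy = Σxy − (Σx)(Σy)/n = 30.13 − 31.05 = -0.92
b = Sxy/Sxx = -0.92/5 = -0.184
a = ȳ − b·x̄ = 1.725 − (-0.184)·4.5 = 2.553
ŷ(3) = 2.553 + (-0.184)·3 = 2.001
residual = y − ŷ = 2.17 − 2.001 = 0.169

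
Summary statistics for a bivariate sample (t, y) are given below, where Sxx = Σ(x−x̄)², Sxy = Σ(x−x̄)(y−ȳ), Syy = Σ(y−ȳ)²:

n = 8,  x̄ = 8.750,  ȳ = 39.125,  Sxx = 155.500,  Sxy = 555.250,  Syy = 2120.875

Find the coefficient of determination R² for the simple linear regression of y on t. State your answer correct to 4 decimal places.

R² = Sxy²/(Sxx·Syy) = (555.25)²/(155.5·2120.875) = 0.934828

0.9348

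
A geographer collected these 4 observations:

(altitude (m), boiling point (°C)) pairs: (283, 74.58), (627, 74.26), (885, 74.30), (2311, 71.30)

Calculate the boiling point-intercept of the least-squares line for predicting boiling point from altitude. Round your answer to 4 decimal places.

75.3532

n = 4, Σx = 4106, Σy = 294.44, Σxy = 298196.96, Σx² = 6597164
Sxx = Σx² − (Σx)²/n = 6597164 − 4214809 = 2382355
Sxy = Σxy − (Σx)(Σy)/n = 298196.96 − 302242.66 = -4045.7
b = Sxy/Sxx = -4045.7/2382355 = -0.001698
a = ȳ − b·x̄ = 73.61 − (-0.001698)·1026.5 = 75.353196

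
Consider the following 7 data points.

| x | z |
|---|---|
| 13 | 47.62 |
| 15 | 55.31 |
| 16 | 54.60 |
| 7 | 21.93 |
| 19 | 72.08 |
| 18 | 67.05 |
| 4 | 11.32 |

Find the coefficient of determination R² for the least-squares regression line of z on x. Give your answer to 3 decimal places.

0.993

n = 7, Σx = 92, Σy = 329.91, Σxy = 5097.52, Σx² = 1400, Σy² = 18608.3167
Sxx = Σx² − (Σx)²/n = 1400 − 1209.142857 = 190.857143
Sxy = Σxy − (Σx)(Σy)/n = 5097.52 − 4335.96 = 761.56
Syy = Σy² − (Σy)²/n = 18608.3167 − 15548.6583 = 3059.6584
R² = Sxy²/(Sxx·Syy) = (761.56)²/(190.857143·3059.6584) = 0.993178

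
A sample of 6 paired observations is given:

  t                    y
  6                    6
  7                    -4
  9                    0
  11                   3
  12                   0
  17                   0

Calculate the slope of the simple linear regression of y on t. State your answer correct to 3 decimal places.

-0.134

n = 6, Σx = 62, Σy = 5, Σxy = 41, Σx² = 720
Sxx = Σx² − (Σx)²/n = 720 − 640.666667 = 79.333333
Sxy = Σxy − (Σx)(Σy)/n = 41 − 51.666667 = -10.666667
b = Sxy/Sxx = -10.666667/79.333333 = -0.134454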